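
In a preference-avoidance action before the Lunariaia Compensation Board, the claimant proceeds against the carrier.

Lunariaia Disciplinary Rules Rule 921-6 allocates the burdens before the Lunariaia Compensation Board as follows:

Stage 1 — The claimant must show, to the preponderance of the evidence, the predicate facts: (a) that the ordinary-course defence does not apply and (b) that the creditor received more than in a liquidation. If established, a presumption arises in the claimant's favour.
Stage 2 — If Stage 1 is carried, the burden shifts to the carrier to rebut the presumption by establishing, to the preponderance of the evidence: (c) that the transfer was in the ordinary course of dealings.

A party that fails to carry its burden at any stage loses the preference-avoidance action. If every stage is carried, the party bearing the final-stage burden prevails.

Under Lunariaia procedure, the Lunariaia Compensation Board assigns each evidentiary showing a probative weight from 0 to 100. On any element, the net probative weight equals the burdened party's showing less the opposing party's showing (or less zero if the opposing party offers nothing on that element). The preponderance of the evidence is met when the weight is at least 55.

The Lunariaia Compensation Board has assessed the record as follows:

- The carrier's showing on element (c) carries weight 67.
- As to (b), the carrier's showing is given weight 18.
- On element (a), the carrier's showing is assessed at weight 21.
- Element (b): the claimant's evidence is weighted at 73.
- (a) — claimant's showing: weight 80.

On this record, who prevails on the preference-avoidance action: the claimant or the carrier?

carrier

At Stage 1 the claimant must meet the preponderance of the evidence (weight is at least 55): on (a) the weight is 80 less the opposing 21 gives net 59, ≥ 55, so (a) meets the standard; on (b) the weight is 73 less the opposing 18 gives net 55, which does reach 55, so (b) meets the standard.
  Stage 1 carried; the burden shifts to the carrier.
At Stage 2 the carrier must meet the preponderance of the evidence (weight is at least 55): on (c) the weight is 67, which does reach 55, so (c) meets the standard.
  All elements met at the final stage.
All stages carried — the carrier prevails.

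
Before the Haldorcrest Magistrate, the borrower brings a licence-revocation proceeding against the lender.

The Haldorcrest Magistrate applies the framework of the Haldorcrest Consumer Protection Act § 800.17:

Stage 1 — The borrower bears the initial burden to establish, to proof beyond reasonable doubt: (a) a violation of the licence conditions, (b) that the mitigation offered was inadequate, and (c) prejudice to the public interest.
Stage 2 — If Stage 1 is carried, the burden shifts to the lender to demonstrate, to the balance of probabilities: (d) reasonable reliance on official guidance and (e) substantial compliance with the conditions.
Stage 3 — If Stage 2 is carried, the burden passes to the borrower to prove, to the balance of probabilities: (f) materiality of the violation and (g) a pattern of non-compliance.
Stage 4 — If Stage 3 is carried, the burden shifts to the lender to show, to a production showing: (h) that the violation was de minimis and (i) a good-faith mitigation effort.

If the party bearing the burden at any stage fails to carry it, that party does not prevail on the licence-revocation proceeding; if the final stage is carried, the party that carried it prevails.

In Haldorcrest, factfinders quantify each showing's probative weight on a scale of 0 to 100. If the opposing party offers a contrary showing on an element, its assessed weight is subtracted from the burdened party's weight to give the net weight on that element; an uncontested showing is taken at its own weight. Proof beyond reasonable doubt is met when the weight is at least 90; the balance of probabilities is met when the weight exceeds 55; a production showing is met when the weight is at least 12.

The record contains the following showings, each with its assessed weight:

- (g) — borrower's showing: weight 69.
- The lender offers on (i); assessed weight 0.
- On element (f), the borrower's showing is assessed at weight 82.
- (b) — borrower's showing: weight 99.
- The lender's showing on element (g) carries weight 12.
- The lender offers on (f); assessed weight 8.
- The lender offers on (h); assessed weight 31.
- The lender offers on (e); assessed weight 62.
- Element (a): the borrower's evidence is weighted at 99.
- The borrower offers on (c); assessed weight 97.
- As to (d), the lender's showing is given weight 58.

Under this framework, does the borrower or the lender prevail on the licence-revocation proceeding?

borrower

Stage 1 — burden on borrower; standard: proof beyond reasonable doubt (weight is at least 90).
    (a): 99 ≥ 90 [met]
    (b): 99 ≥ 90 [met]
    (c): 97 ≥ 90 [met]
  Stage 1 is satisfied; the onus moves to the lender.
Stage 2 — burden on lender; standard: the balance of probabilities (weight exceeds 55).
    (d): 58 > 55 [met]
    (e): 62 > 55 [met]
  All elements met. The burden passes to the borrower.
Stage 3 — burden on borrower; standard: the balance of probabilities (weight exceeds 55).
    (f): 82 − 8 = 74 > 55 [met]
    (g): 69 − 12 = 57 > 55 [met]
  Stage 3 carried; the burden shifts to the lender.
Stage 4 — burden on lender; standard: a production showing (weight is at least 12).
    (h): 31 ≥ 12 [met]
    (i): 0 < 12 [not met]
  Not every element is met, so the lender fails to carry Stage 4.
The analysis ends at Stage 4; the borrower prevails.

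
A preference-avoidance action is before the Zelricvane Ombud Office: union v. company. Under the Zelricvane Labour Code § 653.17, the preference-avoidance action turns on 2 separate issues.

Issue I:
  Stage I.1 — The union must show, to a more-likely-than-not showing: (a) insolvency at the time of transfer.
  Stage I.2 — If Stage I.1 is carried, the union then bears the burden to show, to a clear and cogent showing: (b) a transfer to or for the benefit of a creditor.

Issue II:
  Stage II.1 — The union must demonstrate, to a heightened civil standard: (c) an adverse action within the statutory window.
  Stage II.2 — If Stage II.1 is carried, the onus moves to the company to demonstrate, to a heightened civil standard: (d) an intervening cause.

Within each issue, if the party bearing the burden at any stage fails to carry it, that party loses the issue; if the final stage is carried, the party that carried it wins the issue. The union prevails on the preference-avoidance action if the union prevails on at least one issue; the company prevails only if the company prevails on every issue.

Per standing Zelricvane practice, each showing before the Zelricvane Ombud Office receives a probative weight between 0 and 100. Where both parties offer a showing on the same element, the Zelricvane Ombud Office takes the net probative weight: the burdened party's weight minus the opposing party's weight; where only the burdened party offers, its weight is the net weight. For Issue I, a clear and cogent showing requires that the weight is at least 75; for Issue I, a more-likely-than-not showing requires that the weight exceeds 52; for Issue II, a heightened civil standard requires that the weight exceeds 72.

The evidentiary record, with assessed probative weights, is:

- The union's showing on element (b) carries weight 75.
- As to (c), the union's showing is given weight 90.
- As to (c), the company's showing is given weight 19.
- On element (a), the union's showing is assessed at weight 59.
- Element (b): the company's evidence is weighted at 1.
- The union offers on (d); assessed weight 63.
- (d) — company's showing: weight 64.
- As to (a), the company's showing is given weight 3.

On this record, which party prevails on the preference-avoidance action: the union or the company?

company

— Issue I —
At Stage I.1 the union must meet a more-likely-than-not showing (weight exceeds 52): on (a) the weight is 59 less the opposing 3 gives net 56, which does exceed 52, so (a) meets the standard.
  Stage I.1 is satisfied; the union continues to bear the burden.
At Stage I.2 the union must meet a clear and cogent showing (weight is at least 75): on (b) the weight is 75 less the opposing 1 gives net 74, < 75, so (b) does not meet the standard.
  The union does not carry Stage I.2.
The company prevails on this issue.
— Issue II —
At Stage II.1 the union must meet a heightened civil standard (weight exceeds 72): on (c) the weight is 90 less the opposing 19 gives net 71, which does not exceed 72, so (c) does not meet the standard.
  Not every element is met, so the union fails to carry Stage II.1.
So the company prevails on this issue.
Per-issue: Issue I → company; Issue II → company. The union must prevail on at least one issue; overall, the company prevails.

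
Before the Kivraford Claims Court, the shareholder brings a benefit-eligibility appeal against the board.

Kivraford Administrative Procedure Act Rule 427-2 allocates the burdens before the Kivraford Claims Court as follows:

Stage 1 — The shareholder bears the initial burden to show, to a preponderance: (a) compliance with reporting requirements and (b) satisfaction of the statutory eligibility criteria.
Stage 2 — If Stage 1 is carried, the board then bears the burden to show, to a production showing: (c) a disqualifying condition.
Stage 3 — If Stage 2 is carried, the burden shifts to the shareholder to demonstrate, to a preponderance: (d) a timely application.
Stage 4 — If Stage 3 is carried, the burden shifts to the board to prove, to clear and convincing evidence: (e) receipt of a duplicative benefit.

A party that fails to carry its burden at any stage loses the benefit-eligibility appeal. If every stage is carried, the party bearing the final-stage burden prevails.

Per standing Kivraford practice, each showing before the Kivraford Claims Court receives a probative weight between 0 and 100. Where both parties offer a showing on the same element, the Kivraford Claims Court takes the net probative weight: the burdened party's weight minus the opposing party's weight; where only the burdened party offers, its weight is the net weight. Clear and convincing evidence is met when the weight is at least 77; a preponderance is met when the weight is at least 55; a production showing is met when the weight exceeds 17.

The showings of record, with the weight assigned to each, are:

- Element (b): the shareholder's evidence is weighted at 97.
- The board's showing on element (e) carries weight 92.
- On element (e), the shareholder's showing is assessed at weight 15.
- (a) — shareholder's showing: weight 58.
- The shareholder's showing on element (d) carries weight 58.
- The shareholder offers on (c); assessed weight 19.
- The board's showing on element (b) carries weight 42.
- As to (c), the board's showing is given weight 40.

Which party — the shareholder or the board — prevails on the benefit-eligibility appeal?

Stage 1 — burden on shareholder; standard: a preponderance (weight is at least 55).
    (a): 58 ≥ 55 [met]
    (b): 97 − 42 = 55 ≥ 55 [met]
  Stage 1 is satisfied; the onus moves to the board.
Stage 2 — burden on board; standard: a production showing (weight exceeds 17).
    (c): 40 − 19 = 21 > 17 [met]
  The board carries Stage 2; the shareholder now bears the burden.
Stage 3 — burden on shareholder; standard: a preponderance (weight is at least 55).
    (d): 58 ≥ 55 [met]
  Stage 3 is satisfied; the onus moves to the board.
Stage 4 — burden on board; standard: clear and convincing evidence (weight is at least 77).
    (e): 92 − 15 = 77 ≥ 77 [met]
  Stage 4 carried; the final stage is satisfied.
All stages carried — the board prevails.

board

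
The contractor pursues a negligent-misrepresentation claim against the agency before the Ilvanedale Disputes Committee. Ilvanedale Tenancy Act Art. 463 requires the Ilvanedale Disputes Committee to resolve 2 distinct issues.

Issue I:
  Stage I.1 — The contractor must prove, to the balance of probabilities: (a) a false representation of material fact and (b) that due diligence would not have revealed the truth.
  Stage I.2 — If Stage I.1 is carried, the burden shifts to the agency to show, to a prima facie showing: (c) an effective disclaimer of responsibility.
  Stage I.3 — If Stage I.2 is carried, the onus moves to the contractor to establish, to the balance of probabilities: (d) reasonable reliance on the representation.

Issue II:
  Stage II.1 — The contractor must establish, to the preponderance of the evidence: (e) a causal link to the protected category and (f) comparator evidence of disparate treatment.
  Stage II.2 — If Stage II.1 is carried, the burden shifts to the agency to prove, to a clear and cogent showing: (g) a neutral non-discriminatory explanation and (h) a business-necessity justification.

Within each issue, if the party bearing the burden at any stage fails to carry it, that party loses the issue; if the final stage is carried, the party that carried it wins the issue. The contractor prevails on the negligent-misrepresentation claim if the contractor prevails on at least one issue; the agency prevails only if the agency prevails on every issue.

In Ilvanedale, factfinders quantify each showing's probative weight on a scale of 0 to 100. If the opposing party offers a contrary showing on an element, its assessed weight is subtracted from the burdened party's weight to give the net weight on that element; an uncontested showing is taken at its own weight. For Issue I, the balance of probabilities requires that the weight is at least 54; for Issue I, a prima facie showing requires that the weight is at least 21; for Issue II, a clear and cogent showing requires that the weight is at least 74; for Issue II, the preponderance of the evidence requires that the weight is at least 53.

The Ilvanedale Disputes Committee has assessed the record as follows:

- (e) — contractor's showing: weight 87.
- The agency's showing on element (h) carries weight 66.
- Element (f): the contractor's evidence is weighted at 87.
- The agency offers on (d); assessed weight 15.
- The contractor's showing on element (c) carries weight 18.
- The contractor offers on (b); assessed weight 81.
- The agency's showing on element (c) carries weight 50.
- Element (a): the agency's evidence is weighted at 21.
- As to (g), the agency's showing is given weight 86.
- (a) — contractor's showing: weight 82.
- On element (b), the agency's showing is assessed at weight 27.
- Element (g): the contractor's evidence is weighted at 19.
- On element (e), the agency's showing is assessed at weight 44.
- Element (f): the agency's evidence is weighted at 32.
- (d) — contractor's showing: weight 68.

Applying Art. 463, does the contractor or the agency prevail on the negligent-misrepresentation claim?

— Issue I —
Stage I.1 — burden on contractor; standard: the balance of probabilities (weight is at least 54).
    (a): 82 − 21 = 61 ≥ 54 [met]
    (b): 81 − 27 = 54 ≥ 54 [met]
  Stage I.1 carried; the burden shifts to the agency.
Stage I.2 — burden on agency; standard: a prima facie showing (weight is at least 21).
    (c): 50 − 18 = 32 ≥ 21 [met]
  All elements met. The burden passes to the contractor.
Stage I.3 — burden on contractor; standard: the balance of probabilities (weight is at least 54).
    (d): 68 − 15 = 53 < 54 [not met]
  Not every element is met, so the contractor fails to carry Stage I.3.
The analysis ends at Stage I.3; the agency prevails on this issue.
— Issue II —
Stage II.1 (contractor, the preponderance of the evidence, weight is at least 53): (e) net 87−44=43 < 53 — fails; (f) net 87−32=55 ≥ 53 — meets.
  Stage II.1 not carried; the contractor fails its burden.
The agency prevails on this issue.
Per-issue: Issue I → agency; Issue II → agency. The contractor must prevail on at least one issue; overall, the agency prevails.

agency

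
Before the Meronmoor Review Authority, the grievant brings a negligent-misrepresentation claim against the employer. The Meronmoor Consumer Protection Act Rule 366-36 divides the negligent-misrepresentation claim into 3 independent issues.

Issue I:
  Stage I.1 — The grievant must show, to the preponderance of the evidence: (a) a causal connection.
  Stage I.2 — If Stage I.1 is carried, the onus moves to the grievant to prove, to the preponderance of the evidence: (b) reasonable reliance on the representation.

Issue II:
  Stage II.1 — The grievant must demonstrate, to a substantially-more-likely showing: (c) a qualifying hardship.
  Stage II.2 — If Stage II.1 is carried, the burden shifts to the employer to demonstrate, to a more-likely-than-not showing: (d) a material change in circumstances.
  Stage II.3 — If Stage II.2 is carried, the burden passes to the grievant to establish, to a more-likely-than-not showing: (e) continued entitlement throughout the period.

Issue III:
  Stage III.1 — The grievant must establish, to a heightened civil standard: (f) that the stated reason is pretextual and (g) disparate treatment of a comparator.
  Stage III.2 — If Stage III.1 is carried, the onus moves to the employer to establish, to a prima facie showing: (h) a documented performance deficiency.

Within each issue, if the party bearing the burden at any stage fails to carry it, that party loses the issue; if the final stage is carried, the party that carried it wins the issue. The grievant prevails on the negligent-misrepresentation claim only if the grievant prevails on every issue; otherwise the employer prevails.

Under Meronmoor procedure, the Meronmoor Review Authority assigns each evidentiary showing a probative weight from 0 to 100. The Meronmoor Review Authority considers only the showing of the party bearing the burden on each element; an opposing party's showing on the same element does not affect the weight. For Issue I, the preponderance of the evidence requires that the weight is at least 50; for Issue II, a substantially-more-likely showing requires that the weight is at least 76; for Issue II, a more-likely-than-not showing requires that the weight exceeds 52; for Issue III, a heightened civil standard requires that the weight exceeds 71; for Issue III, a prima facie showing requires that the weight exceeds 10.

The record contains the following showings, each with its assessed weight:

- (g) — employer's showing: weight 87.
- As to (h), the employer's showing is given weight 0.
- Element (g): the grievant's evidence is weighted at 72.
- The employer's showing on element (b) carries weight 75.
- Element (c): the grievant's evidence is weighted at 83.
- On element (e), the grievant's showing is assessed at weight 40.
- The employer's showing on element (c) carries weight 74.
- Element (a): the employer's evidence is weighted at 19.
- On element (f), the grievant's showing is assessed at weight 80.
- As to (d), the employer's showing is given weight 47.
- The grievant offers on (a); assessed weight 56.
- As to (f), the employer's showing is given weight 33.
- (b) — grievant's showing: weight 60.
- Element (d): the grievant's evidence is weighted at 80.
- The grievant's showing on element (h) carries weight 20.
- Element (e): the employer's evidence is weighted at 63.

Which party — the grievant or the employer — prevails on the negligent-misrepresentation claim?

— Issue I —
Stage I.1 — burden on grievant; standard: the preponderance of the evidence (weight is at least 50).
    (a): 56 (employer's 19 disregarded) ≥ 50 [met]
  Stage I.1 is satisfied; the grievant continues to bear the burden.
Stage I.2 — burden on grievant; standard: the preponderance of the evidence (weight is at least 50).
    (b): 60 (employer's 75 disregarded) ≥ 50 [met]
  Stage I.2 carried; the final stage is satisfied.
All stages carried — the grievant prevails on this issue.
— Issue II —
Stage II.1 (grievant, a substantially-more-likely showing, weight is at least 76): (c) 83 (employer's 74 disregarded) ≥ 76 — meets.
  Stage II.1 is satisfied; the onus moves to the employer.
Stage II.2 (employer, a more-likely-than-not showing, weight exceeds 52): (d) 47 (grievant's 80 disregarded) ≤ 52 — fails.
  Stage II.2 not carried; the employer fails its burden.
So the grievant prevails on this issue.
— Issue III —
Stage III.1 (grievant, a heightened civil standard, weight exceeds 71): (f) 80 (employer's 33 disregarded) > 71 — meets; (g) 72 (employer's 87 disregarded) > 71 — meets.
  Stage III.1 is satisfied; the onus moves to the employer.
Stage III.2 (employer, a prima facie showing, weight exceeds 10): (h) 0 (grievant's 20 disregarded) ≤ 10 — fails.
  Not every element is met, so the employer fails to carry Stage III.2.
So the grievant prevails on this issue.
Per-issue: Issue I → grievant; Issue II → grievant; Issue III → grievant. The grievant must prevail on every issue; overall, the grievant prevails.

grievant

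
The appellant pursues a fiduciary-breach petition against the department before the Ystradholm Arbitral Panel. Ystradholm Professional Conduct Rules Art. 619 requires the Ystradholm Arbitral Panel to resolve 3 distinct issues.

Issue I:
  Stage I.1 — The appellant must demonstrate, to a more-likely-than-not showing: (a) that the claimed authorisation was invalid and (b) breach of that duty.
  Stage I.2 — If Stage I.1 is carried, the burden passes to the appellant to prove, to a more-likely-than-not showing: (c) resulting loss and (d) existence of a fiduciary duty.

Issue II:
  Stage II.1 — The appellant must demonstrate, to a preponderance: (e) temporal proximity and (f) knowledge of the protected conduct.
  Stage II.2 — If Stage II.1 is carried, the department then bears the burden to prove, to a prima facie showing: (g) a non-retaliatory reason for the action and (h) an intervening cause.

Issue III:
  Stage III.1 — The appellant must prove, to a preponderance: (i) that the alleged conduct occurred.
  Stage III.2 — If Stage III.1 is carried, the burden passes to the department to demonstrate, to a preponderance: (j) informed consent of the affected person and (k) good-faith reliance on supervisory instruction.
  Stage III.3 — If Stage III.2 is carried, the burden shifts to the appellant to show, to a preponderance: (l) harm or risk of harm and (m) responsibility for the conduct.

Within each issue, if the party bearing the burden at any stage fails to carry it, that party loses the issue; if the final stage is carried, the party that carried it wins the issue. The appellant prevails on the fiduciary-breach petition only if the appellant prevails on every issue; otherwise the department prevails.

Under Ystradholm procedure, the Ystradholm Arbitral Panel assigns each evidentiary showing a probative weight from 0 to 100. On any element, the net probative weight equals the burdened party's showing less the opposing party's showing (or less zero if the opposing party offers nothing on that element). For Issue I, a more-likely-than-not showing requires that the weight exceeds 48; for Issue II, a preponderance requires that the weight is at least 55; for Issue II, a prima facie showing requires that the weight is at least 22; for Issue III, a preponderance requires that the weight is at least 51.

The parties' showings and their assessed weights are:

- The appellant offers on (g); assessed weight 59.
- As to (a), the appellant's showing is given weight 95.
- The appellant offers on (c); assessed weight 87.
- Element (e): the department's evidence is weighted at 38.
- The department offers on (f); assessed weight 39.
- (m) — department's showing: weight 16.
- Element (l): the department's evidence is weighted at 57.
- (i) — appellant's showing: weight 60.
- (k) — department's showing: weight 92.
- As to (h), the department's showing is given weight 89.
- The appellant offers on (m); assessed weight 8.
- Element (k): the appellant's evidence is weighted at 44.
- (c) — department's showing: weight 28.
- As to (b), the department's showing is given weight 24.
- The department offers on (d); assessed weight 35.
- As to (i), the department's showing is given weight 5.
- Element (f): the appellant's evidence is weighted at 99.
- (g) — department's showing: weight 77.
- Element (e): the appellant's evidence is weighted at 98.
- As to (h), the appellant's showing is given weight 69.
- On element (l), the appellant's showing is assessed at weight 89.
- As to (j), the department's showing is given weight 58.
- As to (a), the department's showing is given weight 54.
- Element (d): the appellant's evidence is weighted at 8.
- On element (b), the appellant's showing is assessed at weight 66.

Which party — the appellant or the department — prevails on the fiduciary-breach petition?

— Issue I —
Stage I.1 — burden on appellant; standard: a more-likely-than-not showing (weight exceeds 48).
    (a): 95 − 54 = 41 ≤ 48 [not met]
    (b): 66 − 24 = 42 ≤ 48 [not met]
  The appellant does not carry Stage I.1.
The department prevails on this issue.
— Issue II —
Stage II.1 (appellant, a preponderance, weight is at least 55): (e) net 98−38=60 ≥ 55 — meets; (f) net 99−39=60 ≥ 55 — meets.
  Stage II.1 carried; the burden shifts to the department.
Stage II.2 (department, a prima facie showing, weight is at least 22): (g) net 77−59=18 < 22 — fails; (h) net 89−69=20 < 22 — fails.
  Not every element is met, so the department fails to carry Stage II.2.
The analysis ends at Stage II.2; the appellant prevails on this issue.
— Issue III —
Stage III.1 (appellant, a preponderance, weight is at least 51): (i) net 60−5=55 ≥ 51 — meets.
  All elements met. The burden passes to the department.
Stage III.2 (department, a preponderance, weight is at least 51): (j) 58 ≥ 51 — meets; (k) net 92−44=48 < 51 — fails.
  Stage III.2 not carried; the department fails its burden.
So the appellant prevails on this issue.
Per-issue: Issue I → department; Issue II → appellant; Issue III → appellant. The appellant must prevail on every issue; overall, the department prevails.

department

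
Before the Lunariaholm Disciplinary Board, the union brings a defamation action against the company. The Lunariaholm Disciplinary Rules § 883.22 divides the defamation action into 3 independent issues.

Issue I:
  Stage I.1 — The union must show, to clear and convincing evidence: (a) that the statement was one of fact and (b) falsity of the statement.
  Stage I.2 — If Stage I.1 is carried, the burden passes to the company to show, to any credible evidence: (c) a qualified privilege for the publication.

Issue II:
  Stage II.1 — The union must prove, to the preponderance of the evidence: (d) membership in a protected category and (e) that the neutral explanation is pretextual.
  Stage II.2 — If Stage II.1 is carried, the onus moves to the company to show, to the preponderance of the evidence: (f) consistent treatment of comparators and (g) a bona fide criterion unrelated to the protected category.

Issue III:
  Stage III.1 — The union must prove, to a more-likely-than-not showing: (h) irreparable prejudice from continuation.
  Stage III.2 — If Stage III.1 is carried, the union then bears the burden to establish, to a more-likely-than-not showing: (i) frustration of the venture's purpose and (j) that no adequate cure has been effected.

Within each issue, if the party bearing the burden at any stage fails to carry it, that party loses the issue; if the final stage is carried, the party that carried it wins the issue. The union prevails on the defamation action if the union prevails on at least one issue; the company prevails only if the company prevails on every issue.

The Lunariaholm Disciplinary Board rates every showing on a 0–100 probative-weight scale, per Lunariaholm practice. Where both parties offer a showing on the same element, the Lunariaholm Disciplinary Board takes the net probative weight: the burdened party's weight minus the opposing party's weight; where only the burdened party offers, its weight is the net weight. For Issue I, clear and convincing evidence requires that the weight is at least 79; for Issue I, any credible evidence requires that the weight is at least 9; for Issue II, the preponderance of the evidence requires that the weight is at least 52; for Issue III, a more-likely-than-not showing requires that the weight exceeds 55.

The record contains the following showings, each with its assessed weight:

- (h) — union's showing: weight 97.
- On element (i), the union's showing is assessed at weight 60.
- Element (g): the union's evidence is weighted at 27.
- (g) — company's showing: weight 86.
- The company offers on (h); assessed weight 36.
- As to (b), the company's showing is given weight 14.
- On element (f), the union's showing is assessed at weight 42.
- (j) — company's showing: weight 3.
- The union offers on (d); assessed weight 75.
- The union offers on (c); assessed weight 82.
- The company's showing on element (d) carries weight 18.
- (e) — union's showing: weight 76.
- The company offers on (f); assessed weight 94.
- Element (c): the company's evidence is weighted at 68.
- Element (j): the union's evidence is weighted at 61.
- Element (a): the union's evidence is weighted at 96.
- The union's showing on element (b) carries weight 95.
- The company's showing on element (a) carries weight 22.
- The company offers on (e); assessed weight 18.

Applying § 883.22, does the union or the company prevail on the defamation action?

union

— Issue I —
Stage I.1 — burden on union; standard: clear and convincing evidence (weight is at least 79).
    (a): 96 − 22 = 74 < 79 [not met]
    (b): 95 − 14 = 81 ≥ 79 [met]
  Stage I.1 not carried; the union fails its burden.
So the company prevails on this issue.
— Issue II —
Stage II.1 (union, the preponderance of the evidence, weight is at least 52): (d) net 75−18=57 ≥ 52 — meets; (e) net 76−18=58 ≥ 52 — meets.
  Stage II.1 is satisfied; the onus moves to the company.
Stage II.2 (company, the preponderance of the evidence, weight is at least 52): (f) net 94−42=52 ≥ 52 — meets; (g) net 86−27=59 ≥ 52 — meets.
  All elements met at the final stage.
With every stage satisfied, the company prevails on this issue.
— Issue III —
Stage III.1 — burden on union; standard: a more-likely-than-not showing (weight exceeds 55).
    (h): 97 − 36 = 61 > 55 [met]
  All elements met. The union retains the burden for Stage III.2.
Stage III.2 — burden on union; standard: a more-likely-than-not showing (weight exceeds 55).
    (i): 60 > 55 [met]
    (j): 61 − 3 = 58 > 55 [met]
  The union carries the last stage.
All stages carried — the union prevails on this issue.
Per-issue: Issue I → company; Issue II → company; Issue III → union. The union must prevail on at least one issue; overall, the union prevails.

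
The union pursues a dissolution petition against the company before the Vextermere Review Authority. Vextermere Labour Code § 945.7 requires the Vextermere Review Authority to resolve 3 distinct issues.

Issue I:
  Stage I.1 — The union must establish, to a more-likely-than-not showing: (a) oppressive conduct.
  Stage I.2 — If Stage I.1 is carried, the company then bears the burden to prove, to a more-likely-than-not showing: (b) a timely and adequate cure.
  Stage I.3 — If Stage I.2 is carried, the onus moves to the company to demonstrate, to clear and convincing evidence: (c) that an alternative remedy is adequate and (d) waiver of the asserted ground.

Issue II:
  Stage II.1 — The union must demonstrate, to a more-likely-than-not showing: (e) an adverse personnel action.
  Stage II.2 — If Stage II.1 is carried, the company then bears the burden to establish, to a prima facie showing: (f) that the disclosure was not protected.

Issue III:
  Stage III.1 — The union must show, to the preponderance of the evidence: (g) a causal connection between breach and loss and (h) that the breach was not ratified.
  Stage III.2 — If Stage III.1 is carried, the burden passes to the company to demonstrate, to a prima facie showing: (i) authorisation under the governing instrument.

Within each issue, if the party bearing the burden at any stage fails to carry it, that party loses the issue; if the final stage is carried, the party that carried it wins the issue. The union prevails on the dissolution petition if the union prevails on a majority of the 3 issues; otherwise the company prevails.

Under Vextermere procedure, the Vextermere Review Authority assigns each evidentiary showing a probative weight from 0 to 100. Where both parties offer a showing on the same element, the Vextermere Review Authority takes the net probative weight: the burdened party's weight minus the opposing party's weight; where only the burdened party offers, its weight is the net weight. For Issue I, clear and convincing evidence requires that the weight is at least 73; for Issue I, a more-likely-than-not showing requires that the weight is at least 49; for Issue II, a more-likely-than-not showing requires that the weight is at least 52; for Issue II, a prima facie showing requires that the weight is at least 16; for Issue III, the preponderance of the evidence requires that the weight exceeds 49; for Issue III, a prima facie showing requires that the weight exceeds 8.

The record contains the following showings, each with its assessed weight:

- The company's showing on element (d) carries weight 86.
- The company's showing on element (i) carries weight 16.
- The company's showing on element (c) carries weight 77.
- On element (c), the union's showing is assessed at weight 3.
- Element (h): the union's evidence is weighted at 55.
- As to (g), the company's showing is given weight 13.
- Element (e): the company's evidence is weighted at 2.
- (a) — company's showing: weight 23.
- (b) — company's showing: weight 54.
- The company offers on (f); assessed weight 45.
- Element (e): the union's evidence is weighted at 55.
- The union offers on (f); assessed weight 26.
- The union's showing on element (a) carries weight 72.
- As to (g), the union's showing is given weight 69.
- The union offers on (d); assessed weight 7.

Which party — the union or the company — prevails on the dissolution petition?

company

— Issue I —
At Stage I.1 the union must meet a more-likely-than-not showing (weight is at least 49): on (a) the weight is 72 less the opposing 23 gives net 49, which does reach 49, so (a) meets the standard.
  The union carries Stage I.1; the company now bears the burden.
At Stage I.2 the company must meet a more-likely-than-not showing (weight is at least 49): on (b) the weight is 54, which does reach 49, so (b) meets the standard.
  Stage I.2 is satisfied; the company continues to bear the burden.
At Stage I.3 the company must meet clear and convincing evidence (weight is at least 73): on (c) the weight is 77 less the opposing 3 gives net 74, ≥ 73, so (c) meets the standard; on (d) the weight is 86 less the opposing 7 gives net 79, which does reach 73, so (d) meets the standard.
  Stage I.3 carried; the final stage is satisfied.
All stages carried — the company prevails on this issue.
— Issue II —
At Stage II.1 the union must meet a more-likely-than-not showing (weight is at least 52): on (e) the weight is 55 less the opposing 2 gives net 53, which does reach 52, so (e) meets the standard.
  Stage II.1 is satisfied; the onus moves to the company.
At Stage II.2 the company must meet a prima facie showing (weight is at least 16): on (f) the weight is 45 less the opposing 26 gives net 19, ≥ 16, so (f) meets the standard.
  The company carries the last stage.
Every stage carried; the company prevails on this issue.
— Issue III —
At Stage III.1 the union must meet the preponderance of the evidence (weight exceeds 49): on (g) the weight is 69 less the opposing 13 gives net 56, which does exceed 49, so (g) meets the standard; on (h) the weight is 55, which does exceed 49, so (h) meets the standard.
  The union carries Stage III.1; the company now bears the burden.
At Stage III.2 the company must meet a prima facie showing (weight exceeds 8): on (i) the weight is 16, which does exceed 8, so (i) meets the standard.
  The company carries the last stage.
All stages carried — the company prevails on this issue.
Per-issue: Issue I → company; Issue II → company; Issue III → company. The union must prevail on a majority of issues; overall, the company prevails.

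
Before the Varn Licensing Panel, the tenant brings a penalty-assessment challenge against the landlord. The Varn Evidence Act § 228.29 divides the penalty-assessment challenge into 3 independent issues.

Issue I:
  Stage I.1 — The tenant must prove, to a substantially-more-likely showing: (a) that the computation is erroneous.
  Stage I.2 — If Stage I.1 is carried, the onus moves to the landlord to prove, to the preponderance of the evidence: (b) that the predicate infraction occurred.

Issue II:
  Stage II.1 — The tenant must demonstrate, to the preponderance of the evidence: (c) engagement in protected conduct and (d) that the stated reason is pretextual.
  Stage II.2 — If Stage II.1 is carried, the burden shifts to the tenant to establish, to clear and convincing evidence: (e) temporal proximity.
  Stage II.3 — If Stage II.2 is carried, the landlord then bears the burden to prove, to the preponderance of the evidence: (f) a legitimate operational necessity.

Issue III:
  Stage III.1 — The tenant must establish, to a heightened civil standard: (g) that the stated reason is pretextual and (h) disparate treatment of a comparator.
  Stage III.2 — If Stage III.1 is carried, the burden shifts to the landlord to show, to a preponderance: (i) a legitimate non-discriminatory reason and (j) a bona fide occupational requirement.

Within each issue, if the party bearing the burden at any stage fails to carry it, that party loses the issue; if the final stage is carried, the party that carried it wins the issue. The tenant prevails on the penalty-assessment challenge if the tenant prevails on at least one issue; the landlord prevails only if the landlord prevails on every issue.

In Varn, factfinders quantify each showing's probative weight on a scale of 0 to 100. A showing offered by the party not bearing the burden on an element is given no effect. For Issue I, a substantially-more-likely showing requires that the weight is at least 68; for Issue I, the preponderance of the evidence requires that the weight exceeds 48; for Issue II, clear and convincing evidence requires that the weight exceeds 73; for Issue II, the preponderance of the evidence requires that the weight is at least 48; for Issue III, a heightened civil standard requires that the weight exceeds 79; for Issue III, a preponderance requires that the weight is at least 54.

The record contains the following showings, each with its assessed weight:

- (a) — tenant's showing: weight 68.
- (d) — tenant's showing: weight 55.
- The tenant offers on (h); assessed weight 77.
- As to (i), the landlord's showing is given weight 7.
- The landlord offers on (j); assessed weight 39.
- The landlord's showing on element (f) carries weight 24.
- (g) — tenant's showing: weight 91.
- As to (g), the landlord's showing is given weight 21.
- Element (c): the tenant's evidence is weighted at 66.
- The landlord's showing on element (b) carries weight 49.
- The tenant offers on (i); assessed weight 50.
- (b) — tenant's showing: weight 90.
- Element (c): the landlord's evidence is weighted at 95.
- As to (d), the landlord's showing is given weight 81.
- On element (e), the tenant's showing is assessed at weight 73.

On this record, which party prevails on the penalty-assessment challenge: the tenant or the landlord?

— Issue I —
Stage I.1 (tenant, a substantially-more-likely showing, weight is at least 68): (a) 68 ≥ 68 — meets.
  All elements met. The burden passes to the landlord.
Stage I.2 (landlord, the preponderance of the evidence, weight exceeds 48): (b) 49 (tenant's 90 disregarded) > 48 — meets.
  The landlord carries the last stage.
All stages carried — the landlord prevails on this issue.
— Issue II —
At Stage II.1 the tenant must meet the preponderance of the evidence (weight is at least 48): on (c) the weight is 66 (the landlord's 95 is given no effect), which does reach 48, so (c) meets the standard; on (d) the weight is 55 (the landlord's 81 is given no effect), ≥ 48, so (d) meets the standard.
  Stage II.1 carried; the burden remains with the tenant.
At Stage II.2 the tenant must meet clear and convincing evidence (weight exceeds 73): on (e) the weight is 73, which does not exceed 73, so (e) does not meet the standard.
  Stage II.2 not carried; the tenant fails its burden.
The analysis ends at Stage II.2; the landlord prevails on this issue.
— Issue III —
At Stage III.1 the tenant must meet a heightened civil standard (weight exceeds 79): on (g) the weight is 91 (the landlord's 21 is given no effect), which does exceed 79, so (g) meets the standard; on (h) the weight is 77, which does not exceed 79, so (h) does not meet the standard.
  The tenant does not carry Stage III.1.
The landlord prevails on this issue.
Per-issue: Issue I → landlord; Issue II → landlord; Issue III → landlord. The tenant must prevail on at least one issue; overall, the landlord prevails.

landlord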